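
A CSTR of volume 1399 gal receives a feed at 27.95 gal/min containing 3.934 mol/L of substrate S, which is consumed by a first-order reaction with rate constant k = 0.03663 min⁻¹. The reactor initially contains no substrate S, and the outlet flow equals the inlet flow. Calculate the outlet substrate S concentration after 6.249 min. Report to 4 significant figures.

0.4137 mol/L

Species balance: V dC/dt = Q C_in − Q C − k V C.
This is linear with rate a = Q/V + k = 0.0566086 min⁻¹.
C_ss = Q C_in/(Q + kV) = 1.38841 mol/L; C(t) = C_ss + (C₀ − C_ss) e^(−a t).
C(6.249) = 1.38841 + (-1.38841)·e^(−0.0566086·6.249) = 1.38841 + (-1.38841)·0.702053 = 0.413672 mol/L.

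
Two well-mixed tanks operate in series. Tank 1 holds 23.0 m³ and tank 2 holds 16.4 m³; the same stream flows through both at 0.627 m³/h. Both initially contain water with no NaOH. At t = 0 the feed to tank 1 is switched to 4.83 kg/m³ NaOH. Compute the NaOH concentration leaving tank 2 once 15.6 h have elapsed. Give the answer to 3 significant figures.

0.439 kg/m³

Time constants: τᵢ = Vᵢ/Q for each well-mixed tank.
τ₁ = 23.0/0.627 = 36.683 h; τ₂ = 16.4/0.627 = 26.156 h.
Tank 1: C₁ = C_in(1 − e^(−t/τ₁)). Tank 2 (τ₁ ≠ τ₂): C₂ = C_in[1 − (τ₁ e^(−t/τ₁) − τ₂ e^(−t/τ₂))/(τ₁ − τ₂)].
At t = 15.6: e^(−t/τ₁) = 0.65359, e^(−t/τ₂) = 0.55078.
C₂ = 4.83·[1 − (36.683·0.65359 − 26.156·0.55078)/(10.526)] = 4.83·0.090937 = 0.43923 kg/m³.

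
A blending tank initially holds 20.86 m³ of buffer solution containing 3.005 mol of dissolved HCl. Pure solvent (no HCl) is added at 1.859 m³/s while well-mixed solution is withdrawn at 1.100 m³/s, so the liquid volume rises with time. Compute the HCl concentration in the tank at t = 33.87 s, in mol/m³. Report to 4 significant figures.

0.02015 mol/m³

Total volume: dV/dt = Q_in − Q_out = 0.759000 m³/s, so V(t) = 20.86 + 0.759000 t and V(33.87) = 46.5673 m³.
Solute balance: dm/dt = 0 − Q_out C = −Q_out m/V(t).
dm/m = −Q_out dt/(V₀ + 0.759000 t); integrating gives ln(m/m₀) = −(Q_out/(Q_in−Q_out)) ln(V/V₀).
m = m₀ (V₀/V)^(Q_out/(Q_in−Q_out)) = 3.005 × (20.86/46.5673)^(1.44928) = 0.938394 mol.
C = m/V = 0.938394/46.5673 = 0.0201513 mol/m³.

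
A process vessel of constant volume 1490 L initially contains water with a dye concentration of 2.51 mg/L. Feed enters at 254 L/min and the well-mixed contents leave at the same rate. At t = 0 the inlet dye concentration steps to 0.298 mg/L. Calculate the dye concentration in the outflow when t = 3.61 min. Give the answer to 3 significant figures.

1.49 mg/L

Unsteady species balance (constant V, well mixed): V dC/dt = Q(C_in − C).
So dC/dt = (C_in − C)/τ with τ = V/Q = 1490/254 = 5.8661 min.
C approaches C_in exponentially: C(t) = C_in + (C₀ − C_in) e^(−t/τ).
C(3.61) = 0.298 + (2.51 − 0.298)·e^(−3.61/5.8661) = 0.298 + (2.2120)·0.54043 = 1.4934 mg/L.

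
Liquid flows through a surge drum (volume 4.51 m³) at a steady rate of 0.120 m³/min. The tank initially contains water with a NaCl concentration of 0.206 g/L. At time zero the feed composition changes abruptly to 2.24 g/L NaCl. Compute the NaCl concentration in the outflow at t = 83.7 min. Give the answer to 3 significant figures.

Mass balance on the solute (V constant): V dC/dt = Q(C_in − C).
Rewrite as dC/dt + C/τ = C_in/τ, τ = V/Q = 37.583 min.
Solution: C(t) = C_in + (C₀ − C_in) e^(−t/τ).
C(83.7) = 2.24 + (0.206 − 2.24)·e^(−83.7/37.583) = 2.24 + (-2.0340)·0.10785 = 2.0206 g/L.

2.02 g/L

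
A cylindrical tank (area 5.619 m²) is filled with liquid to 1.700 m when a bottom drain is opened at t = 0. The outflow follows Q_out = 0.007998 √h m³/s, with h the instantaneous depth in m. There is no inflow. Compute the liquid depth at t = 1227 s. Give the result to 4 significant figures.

0.1854 m

Accumulation of liquid (constant cross-section A): A dh/dt = −0.007998 √h.
Separate and integrate: 2(√h − √h₀) = −(0.007998/A) t.
√h = √1.700 − 0.007998·1227/(2·5.619) = 1.30384 − 0.873247 = 0.430594.
h = 0.430594² = 0.185411 m.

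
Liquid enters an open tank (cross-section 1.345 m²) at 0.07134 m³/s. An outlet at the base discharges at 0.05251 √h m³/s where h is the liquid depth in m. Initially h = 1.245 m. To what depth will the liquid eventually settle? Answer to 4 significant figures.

A dh/dt = Q_in − 0.05251 √h. Steady state requires inflow = outflow:
Q_in = 0.05251 √h_ss ⇒ √h_ss = 0.07134/0.05251 = 1.35860.
h_ss = 1.35860² = 1.84579 m. (Since h₀ = 1.245 m < h_ss, the level will rise toward this value.)

1.846 m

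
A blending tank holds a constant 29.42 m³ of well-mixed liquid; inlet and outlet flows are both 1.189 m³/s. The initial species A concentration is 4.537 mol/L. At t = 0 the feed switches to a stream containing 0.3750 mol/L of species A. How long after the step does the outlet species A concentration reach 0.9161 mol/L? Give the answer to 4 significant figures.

50.48 s

Species balance: V dC/dt = Q(C_in − C) ⇒ τ = V/Q = 24.7435 s.
C(t) = C_in + (C₀ − C_in) e^(−t/τ). Set C = 0.9161 and solve for t:
e^(−t/τ) = (C − C_in)/(C₀ − C_in) = (0.9161 − 0.3750)/(4.537 − 0.3750) = 0.130010
t = −τ ln(…) = 24.7435 × 2.04015 = 50.4803 s.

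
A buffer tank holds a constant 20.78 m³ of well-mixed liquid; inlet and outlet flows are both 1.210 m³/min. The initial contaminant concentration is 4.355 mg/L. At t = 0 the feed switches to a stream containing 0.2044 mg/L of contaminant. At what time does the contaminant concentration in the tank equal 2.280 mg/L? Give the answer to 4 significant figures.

Transient balance on the dissolved component: V dC/dt = Q(C_in − C), so τ = V/Q = 17.1736 min.
C(t) = C_in + (C₀ − C_in) e^(−t/τ). Set C = 2.280 and solve for t:
e^(−t/τ) = (C − C_in)/(C₀ − C_in) = (2.280 − 0.2044)/(4.355 − 0.2044) = 0.500072
t = −τ ln(…) = 17.1736 × 0.693003 = 11.9013 min.

11.90 min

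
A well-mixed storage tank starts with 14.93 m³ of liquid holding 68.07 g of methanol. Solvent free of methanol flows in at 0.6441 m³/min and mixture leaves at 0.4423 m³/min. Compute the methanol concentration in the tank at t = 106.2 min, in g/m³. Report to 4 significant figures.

0.2661 g/m³

Let m(t) be the amount of methanol. Volume: V(t) = V₀ + (Q_in − Q_out) t = 14.93 + 0.201800 t; V(106.2) = 36.3612 m³.
Solute balance: dm/dt = 0 − Q_out C = −Q_out m/V(t).
Separate: dm/m = −Q_out dt/V(t) ⇒ ln(m/m₀) = −(Q_out/(Q_in−Q_out)) ln(V/V₀).
m = m₀ (V₀/V)^(Q_out/(Q_in−Q_out)) = 68.07 × (14.93/36.3612)^(2.19177) = 9.67530 g.
C = m/V = 9.67530/36.3612 = 0.266089 g/m³.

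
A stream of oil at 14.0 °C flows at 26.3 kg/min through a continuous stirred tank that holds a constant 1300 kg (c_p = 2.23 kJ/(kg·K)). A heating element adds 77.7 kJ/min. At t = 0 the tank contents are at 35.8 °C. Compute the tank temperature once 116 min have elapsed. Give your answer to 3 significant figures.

M c_p dT/dt = ṁ c_p (T_in − T) + Q̇.
Rearrange: dT/dt = (T_ss − T)/τ with τ = M/ṁ = 49.430 min and T_ss = T_in + Q̇/(ṁ c_p) = 15.325 °C.
T approaches T_ss exponentially: T(t) = T_ss + (T₀ − T_ss) e^(−t/τ).
T(116) = 15.325 + (20.475)·e^(−116/49.430) = 15.325 + (20.475)·0.095678 = 17.284 °C.

17.3 °C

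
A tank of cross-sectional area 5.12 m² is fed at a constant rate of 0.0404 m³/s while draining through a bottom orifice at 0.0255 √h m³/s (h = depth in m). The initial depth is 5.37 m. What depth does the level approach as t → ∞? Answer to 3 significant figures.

A dh/dt = Q_in − 0.0255 √h. Steady state requires inflow = outflow:
Q_in = 0.0255 √h_ss ⇒ √h_ss = 0.0404/0.0255 = 1.5843.
h_ss = 1.5843² = 2.5100 m. (Since h₀ = 5.37 m > h_ss, the level will fall toward this value.)

2.51 m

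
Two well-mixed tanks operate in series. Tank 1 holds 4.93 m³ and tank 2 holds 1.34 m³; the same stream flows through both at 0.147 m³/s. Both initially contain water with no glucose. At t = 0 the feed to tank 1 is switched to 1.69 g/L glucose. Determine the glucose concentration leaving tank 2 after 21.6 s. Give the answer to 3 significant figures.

Each tank obeys Vᵢ dCᵢ/dt = Q(Cᵢ₋₁ − Cᵢ), so τᵢ = Vᵢ/Q.
τ₁ = 4.93/0.147 = 33.537 s; τ₂ = 1.34/0.147 = 9.1156 s.
Solving the cascade with C₁(0)=C₂(0)=0 gives C₂(t) = C_in[1 − (τ₁ e^(−t/τ₁) − τ₂ e^(−t/τ₂))/(τ₁ − τ₂)].
At t = 21.6: e^(−t/τ₁) = 0.52516, e^(−t/τ₂) = 0.093523.
C₂ = 1.69·[1 − (33.537·0.52516 − 9.1156·0.093523)/(24.422)] = 1.69·0.31373 = 0.53020 g/L.

0.530 g/L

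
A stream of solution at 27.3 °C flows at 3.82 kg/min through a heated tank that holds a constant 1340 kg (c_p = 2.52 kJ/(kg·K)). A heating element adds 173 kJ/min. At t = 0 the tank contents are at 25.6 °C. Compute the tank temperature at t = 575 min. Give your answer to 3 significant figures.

41.5 °C

M c_p dT/dt = ṁ c_p (T_in − T) + Q̇.
τ = M/ṁ = 350.79 min; T_ss = T_in + Q̇/(ṁ c_p) = 27.3 + 173/(3.82·2.52) = 45.271 °C.
T approaches T_ss exponentially: T(t) = T_ss + (T₀ − T_ss) e^(−t/τ).
T(575) = 45.271 + (-19.671)·e^(−575/350.79) = 45.271 + (-19.671)·0.19414 = 41.452 °C.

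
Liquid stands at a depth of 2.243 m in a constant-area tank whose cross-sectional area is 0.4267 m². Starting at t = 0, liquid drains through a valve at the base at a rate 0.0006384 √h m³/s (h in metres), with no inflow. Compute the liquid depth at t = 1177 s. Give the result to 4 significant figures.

A dh/dt = −Q_out = −0.0006384 √h.
This is separable: 2 d(√h)/dt = −0.0006384/A, so √h = √h₀ − (0.0006384/(2A)) t.
√h = √2.243 − 0.0006384·1177/(2·0.4267) = 1.49766 − 0.880474 = 0.617191.
h = 0.617191² = 0.380924 m.

0.3809 m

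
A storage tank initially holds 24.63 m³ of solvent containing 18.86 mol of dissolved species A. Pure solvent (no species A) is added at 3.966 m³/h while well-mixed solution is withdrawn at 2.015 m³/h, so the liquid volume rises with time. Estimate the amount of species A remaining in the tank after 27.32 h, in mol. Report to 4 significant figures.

5.740 mol

Total volume: dV/dt = Q_in − Q_out = 1.95100 m³/h, so V(t) = 24.63 + 1.95100 t and V(27.32) = 77.9313 m³.
Solute balance: dm/dt = 0 − Q_out C = −Q_out m/V(t).
dm/m = −Q_out dt/(V₀ + 1.95100 t); integrating gives ln(m/m₀) = −(Q_out/(Q_in−Q_out)) ln(V/V₀).
m = m₀ (V₀/V)^(Q_out/(Q_in−Q_out)) = 18.86 × (24.63/77.9313)^(1.03280) = 5.73963 mol.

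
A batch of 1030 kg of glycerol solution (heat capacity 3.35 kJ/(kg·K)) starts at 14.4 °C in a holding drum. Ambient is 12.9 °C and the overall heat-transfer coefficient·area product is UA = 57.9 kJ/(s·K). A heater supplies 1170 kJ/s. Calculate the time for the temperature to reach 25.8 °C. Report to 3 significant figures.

M c_p dT/dt = −UA(T − T_amb) + Q̇.
τ = M c_p/UA = 59.594 s; T_ss = T_amb + Q̇/UA = 12.9 + 1170/57.9 = 33.107 °C.
T(t) = T_ss + (T₀ − T_ss)e^(−t/τ); set T = 25.8:
t = −τ ln[(T − T_ss)/(T₀ − T_ss)] = −59.594 · ln(0.39061) = 56.021 s.

56.0 s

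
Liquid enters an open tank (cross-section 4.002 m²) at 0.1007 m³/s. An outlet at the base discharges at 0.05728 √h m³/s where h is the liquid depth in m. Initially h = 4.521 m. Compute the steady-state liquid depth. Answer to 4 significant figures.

Level balance: A dh/dt = 0.1007 − 0.05728 √h. Setting dh/dt = 0:
Q_in = 0.05728 √h_ss ⇒ √h_ss = 0.1007/0.05728 = 1.75803.
h_ss = 1.75803² = 3.09067 m. (Since h₀ = 4.521 m > h_ss, the level will fall toward this value.)

3.091 m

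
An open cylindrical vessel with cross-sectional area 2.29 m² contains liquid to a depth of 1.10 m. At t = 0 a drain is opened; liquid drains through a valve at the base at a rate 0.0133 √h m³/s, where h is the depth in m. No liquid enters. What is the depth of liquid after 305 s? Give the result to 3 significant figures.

0.0266 m

Mass balance (ρ constant): A dh/dt = −0.0133 √h.
Separate and integrate: 2(√h − √h₀) = −(0.0133/A) t.
√h = √1.10 − 0.0133·305/(2·2.29) = 1.0488 − 0.88570 = 0.16311.
h = 0.16311² = 0.026605 m.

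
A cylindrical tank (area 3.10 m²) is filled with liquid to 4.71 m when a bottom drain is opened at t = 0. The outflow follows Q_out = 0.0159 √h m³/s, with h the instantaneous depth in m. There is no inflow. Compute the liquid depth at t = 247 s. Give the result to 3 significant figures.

Accumulation of liquid (constant cross-section A): A dh/dt = −0.0159 √h.
This is separable: 2 d(√h)/dt = −0.0159/A, so √h = √h₀ − (0.0159/(2A)) t.
√h = √4.71 − 0.0159·247/(2·3.10) = 2.1703 − 0.63344 = 1.5368.
h = 1.5368² = 2.3618 m.

2.36 m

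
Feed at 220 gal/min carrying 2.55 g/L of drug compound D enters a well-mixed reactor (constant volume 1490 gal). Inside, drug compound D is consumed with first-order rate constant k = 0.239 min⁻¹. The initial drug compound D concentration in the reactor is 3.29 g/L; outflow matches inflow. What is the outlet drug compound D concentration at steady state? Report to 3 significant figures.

0.974 g/L

Species balance: V dC/dt = Q C_in − Q C − k V C.
At steady state: 0 = Q C_in − (Q + kV) C_ss, so C_ss = Q C_in/(Q + kV).
C_ss = 220·2.55/(220 + 0.239·1490) = 561.00/576.11 = 0.97377 g/L.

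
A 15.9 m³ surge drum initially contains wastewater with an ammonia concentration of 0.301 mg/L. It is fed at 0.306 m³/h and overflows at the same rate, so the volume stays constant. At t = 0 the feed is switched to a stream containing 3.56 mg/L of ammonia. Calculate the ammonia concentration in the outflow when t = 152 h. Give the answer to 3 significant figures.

3.39 mg/L

Unsteady species balance (constant V, well mixed): V dC/dt = Q(C_in − C).
So dC/dt = (C_in − C)/τ with τ = V/Q = 15.9/0.306 = 51.961 h.
This is linear first-order; C(t) = C_in + (C₀ − C_in) e^(−t/τ).
C(152) = 3.56 + (0.301 − 3.56)·e^(−152/51.961) = 3.56 + (-3.2590)·0.053650 = 3.3852 mg/L.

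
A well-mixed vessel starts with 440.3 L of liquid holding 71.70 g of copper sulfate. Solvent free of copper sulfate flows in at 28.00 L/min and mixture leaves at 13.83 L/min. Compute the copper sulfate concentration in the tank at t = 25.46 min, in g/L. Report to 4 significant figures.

Total volume: dV/dt = Q_in − Q_out = 14.1700 L/min, so V(t) = 440.3 + 14.1700 t and V(25.46) = 801.068 L.
No copper sulfate enters, so dm/dt = −Q_out · (m/V).
dm/m = −Q_out dt/(V₀ + 14.1700 t); integrating gives ln(m/m₀) = −(Q_out/(Q_in−Q_out)) ln(V/V₀).
m = m₀ (V₀/V)^(Q_out/(Q_in−Q_out)) = 71.70 × (440.3/801.068)^(0.976006) = 39.9793 g.
C = m/V = 39.9793/801.068 = 0.0499075 g/L.

0.04991 g/L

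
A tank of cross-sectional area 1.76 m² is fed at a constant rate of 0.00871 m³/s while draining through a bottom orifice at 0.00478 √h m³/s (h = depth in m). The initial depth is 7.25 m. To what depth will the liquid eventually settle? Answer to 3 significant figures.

3.32 m

A dh/dt = Q_in − 0.00478 √h. Steady state requires inflow = outflow:
Q_in = 0.00478 √h_ss ⇒ √h_ss = 0.00871/0.00478 = 1.8222.
h_ss = 1.8222² = 3.3203 m. (Since h₀ = 7.25 m > h_ss, the level will fall toward this value.)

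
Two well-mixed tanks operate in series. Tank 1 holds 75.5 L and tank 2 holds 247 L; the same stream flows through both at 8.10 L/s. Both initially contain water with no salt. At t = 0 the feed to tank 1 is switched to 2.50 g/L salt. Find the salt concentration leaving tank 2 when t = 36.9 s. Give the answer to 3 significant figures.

1.45 g/L

Time constants: τᵢ = Vᵢ/Q for each well-mixed tank.
τ₁ = 75.5/8.10 = 9.3210 s; τ₂ = 247/8.10 = 30.494 s.
Solving the cascade with C₁(0)=C₂(0)=0 gives C₂(t) = C_in[1 − (τ₁ e^(−t/τ₁) − τ₂ e^(−t/τ₂))/(τ₁ − τ₂)].
At t = 36.9: e^(−t/τ₁) = 0.019086, e^(−t/τ₂) = 0.29817.
C₂ = 2.50·[1 − (9.3210·0.019086 − 30.494·0.29817)/(-21.173)] = 2.50·0.57896 = 1.4474 g/L.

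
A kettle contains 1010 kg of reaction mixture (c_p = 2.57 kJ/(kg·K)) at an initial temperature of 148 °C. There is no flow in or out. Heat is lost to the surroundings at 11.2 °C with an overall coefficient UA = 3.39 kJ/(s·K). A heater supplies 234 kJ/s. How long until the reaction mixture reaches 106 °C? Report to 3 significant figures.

740 s

First-law balance (no shaft work): M c_p dT/dt = −UA(T − T_amb) + Q̇.
τ = M c_p/UA = 765.69 s; T_ss = T_amb + Q̇/UA = 11.2 + 234/3.39 = 80.227 °C.
T(t) = T_ss + (T₀ − T_ss)e^(−t/τ); set T = 106:
t = −τ ln[(T − T_ss)/(T₀ − T_ss)] = −765.69 · ln(0.38029) = 740.29 s.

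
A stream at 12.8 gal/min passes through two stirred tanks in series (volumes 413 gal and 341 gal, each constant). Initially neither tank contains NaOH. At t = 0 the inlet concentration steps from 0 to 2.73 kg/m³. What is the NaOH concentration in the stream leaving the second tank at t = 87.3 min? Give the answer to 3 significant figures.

Time constants: τᵢ = Vᵢ/Q for each well-mixed tank.
τ₁ = 413/12.8 = 32.266 min; τ₂ = 341/12.8 = 26.641 min.
Tank 1: C₁ = C_in(1 − e^(−t/τ₁)). Tank 2 (τ₁ ≠ τ₂): C₂ = C_in[1 − (τ₁ e^(−t/τ₁) − τ₂ e^(−t/τ₂))/(τ₁ − τ₂)].
At t = 87.3: e^(−t/τ₁) = 0.066826, e^(−t/τ₂) = 0.037743.
C₂ = 2.73·[1 − (32.266·0.066826 − 26.641·0.037743)/(5.6250)] = 2.73·0.79544 = 2.1715 kg/m³.

2.17 kg/m³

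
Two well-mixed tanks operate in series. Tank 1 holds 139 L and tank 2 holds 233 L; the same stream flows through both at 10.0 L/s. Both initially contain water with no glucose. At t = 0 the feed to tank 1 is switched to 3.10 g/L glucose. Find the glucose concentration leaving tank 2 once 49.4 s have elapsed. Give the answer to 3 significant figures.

Species balance on tank i: dCᵢ/dt = (Cᵢ₋₁ − Cᵢ)/τᵢ with τᵢ = Vᵢ/Q.
τ₁ = 139/10.0 = 13.900 s; τ₂ = 233/10.0 = 23.300 s.
Tank 1: C₁ = C_in(1 − e^(−t/τ₁)). Tank 2 (τ₁ ≠ τ₂): C₂ = C_in[1 − (τ₁ e^(−t/τ₁) − τ₂ e^(−t/τ₂))/(τ₁ − τ₂)].
At t = 49.4: e^(−t/τ₁) = 0.028611, e^(−t/τ₂) = 0.12001.
C₂ = 3.10·[1 − (13.900·0.028611 − 23.300·0.12001)/(-9.4000)] = 3.10·0.74483 = 2.3090 g/L.

2.31 g/L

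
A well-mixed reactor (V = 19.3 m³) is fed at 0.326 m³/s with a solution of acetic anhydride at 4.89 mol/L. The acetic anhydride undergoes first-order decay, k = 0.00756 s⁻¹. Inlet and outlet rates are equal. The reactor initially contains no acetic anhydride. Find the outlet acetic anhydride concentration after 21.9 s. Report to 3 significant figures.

Species balance: V dC/dt = Q C_in − Q C − k V C.
This is linear with rate a = Q/V + k = 0.024451 s⁻¹.
C_ss = Q C_in/(Q + kV) = 3.3781 mol/L; C(t) = C_ss + (C₀ − C_ss) e^(−a t).
C(21.9) = 3.3781 + (-3.3781)·e^(−0.024451·21.9) = 3.3781 + (-3.3781)·0.58539 = 1.4006 mol/L.

1.40 mol/L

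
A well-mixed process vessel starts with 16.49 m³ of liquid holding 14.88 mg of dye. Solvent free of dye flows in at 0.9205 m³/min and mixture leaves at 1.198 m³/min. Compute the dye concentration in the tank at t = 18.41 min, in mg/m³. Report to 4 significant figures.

0.2638 mg/m³

Let m(t) be the amount of dye. Volume: V(t) = V₀ + (Q_in − Q_out) t = 16.49 − 0.277500 t; V(18.41) = 11.3812 m³.
No dye enters, so dm/dt = −Q_out · (m/V).
dm/m = −Q_out dt/(V₀ − 0.277500 t); integrating gives ln(m/m₀) = −(Q_out/(Q_in−Q_out)) ln(V/V₀).
m = m₀ (V₀/V)^(Q_out/(Q_in−Q_out)) = 14.88 × (16.49/11.3812)^(-4.31712) = 3.00200 mg.
C = m/V = 3.00200/11.3812 = 0.263768 mg/m³.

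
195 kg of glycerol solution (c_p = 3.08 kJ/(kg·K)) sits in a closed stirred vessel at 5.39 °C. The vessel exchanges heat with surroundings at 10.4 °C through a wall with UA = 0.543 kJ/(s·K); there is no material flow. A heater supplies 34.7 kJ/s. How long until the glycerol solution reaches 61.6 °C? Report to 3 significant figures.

Heat balance on the well-mixed liquid: M c_p dT/dt = −UA(T − T_amb) + Q̇.
τ = M c_p/UA = 1106.1 s; T_ss = T_amb + Q̇/UA = 10.4 + 34.7/0.543 = 74.304 °C.
T(t) = T_ss + (T₀ − T_ss)e^(−t/τ); set T = 61.6:
t = −τ ln[(T − T_ss)/(T₀ − T_ss)] = −1106.1 · ln(0.18435) = 1870.3 s.

1870 s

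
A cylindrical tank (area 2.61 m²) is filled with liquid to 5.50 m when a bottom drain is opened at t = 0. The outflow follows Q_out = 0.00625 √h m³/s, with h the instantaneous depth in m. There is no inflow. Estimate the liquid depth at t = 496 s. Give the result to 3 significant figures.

Unsteady balance on liquid volume: A dh/dt = −0.00625 √h.
This is separable: 2 d(√h)/dt = −0.00625/A, so √h = √h₀ − (0.00625/(2A)) t.
√h = √5.50 − 0.00625·496/(2·2.61) = 2.3452 − 0.59387 = 1.7513.
h = 1.7513² = 3.0672 m.

3.07 m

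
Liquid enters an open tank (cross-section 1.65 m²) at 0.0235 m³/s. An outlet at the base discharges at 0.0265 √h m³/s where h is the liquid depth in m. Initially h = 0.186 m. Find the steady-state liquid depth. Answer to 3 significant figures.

0.786 m

A dh/dt = Q_in − 0.0265 √h. Steady state requires inflow = outflow:
Q_in = 0.0265 √h_ss ⇒ √h_ss = 0.0235/0.0265 = 0.88679.
h_ss = 0.88679² = 0.78640 m. (Since h₀ = 0.186 m < h_ss, the level will rise toward this value.)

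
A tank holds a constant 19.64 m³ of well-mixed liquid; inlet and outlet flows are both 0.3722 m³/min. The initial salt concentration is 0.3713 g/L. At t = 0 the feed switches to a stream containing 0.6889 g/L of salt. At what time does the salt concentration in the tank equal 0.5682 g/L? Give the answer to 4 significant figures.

51.05 min

Species balance: V dC/dt = Q(C_in − C) ⇒ τ = V/Q = 52.7673 min.
C(t) = C_in + (C₀ − C_in) e^(−t/τ). Set C = 0.5682 and solve for t:
e^(−t/τ) = (C − C_in)/(C₀ − C_in) = (0.5682 − 0.6889)/(0.3713 − 0.6889) = 0.380038
t = −τ ln(…) = 52.7673 × 0.967485 = 51.0516 min.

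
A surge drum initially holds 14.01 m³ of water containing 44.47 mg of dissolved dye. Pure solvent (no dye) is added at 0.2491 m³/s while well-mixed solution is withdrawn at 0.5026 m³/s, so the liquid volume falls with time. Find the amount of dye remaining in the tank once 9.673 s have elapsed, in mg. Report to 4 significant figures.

30.37 mg

Let m(t) be the amount of dye. Volume: V(t) = V₀ + (Q_in − Q_out) t = 14.01 − 0.253500 t; V(9.673) = 11.5579 m³.
Solute balance: dm/dt = 0 − Q_out C = −Q_out m/V(t).
Separate: dm/m = −Q_out dt/V(t) ⇒ ln(m/m₀) = −(Q_out/(Q_in−Q_out)) ln(V/V₀).
m = m₀ (V₀/V)^(Q_out/(Q_in−Q_out)) = 44.47 × (14.01/11.5579)^(-1.98264) = 30.3668 mg.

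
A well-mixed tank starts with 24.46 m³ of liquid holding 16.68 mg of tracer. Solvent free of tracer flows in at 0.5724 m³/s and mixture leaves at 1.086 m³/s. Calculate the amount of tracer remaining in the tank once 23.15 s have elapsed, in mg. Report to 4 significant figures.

Let m(t) be the amount of tracer. Volume: V(t) = V₀ + (Q_in − Q_out) t = 24.46 − 0.513600 t; V(23.15) = 12.5702 m³.
No tracer enters, so dm/dt = −Q_out · (m/V).
Separate: dm/m = −Q_out dt/V(t) ⇒ ln(m/m₀) = −(Q_out/(Q_in−Q_out)) ln(V/V₀).
m = m₀ (V₀/V)^(Q_out/(Q_in−Q_out)) = 16.68 × (24.46/12.5702)^(-2.11449) = 4.08193 mg.

4.082 mg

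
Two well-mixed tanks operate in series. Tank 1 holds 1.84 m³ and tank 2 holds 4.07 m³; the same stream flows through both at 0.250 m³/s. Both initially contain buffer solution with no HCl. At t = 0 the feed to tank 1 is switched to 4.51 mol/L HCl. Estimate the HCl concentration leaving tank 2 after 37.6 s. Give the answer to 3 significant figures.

Time constants: τᵢ = Vᵢ/Q for each well-mixed tank.
τ₁ = 1.84/0.250 = 7.3600 s; τ₂ = 4.07/0.250 = 16.280 s.
Tank 1: C₁ = C_in(1 − e^(−t/τ₁)). Tank 2 (τ₁ ≠ τ₂): C₂ = C_in[1 − (τ₁ e^(−t/τ₁) − τ₂ e^(−t/τ₂))/(τ₁ − τ₂)].
At t = 37.6: e^(−t/τ₁) = 0.0060440, e^(−t/τ₂) = 0.099303.
C₂ = 4.51·[1 − (7.3600·0.0060440 − 16.280·0.099303)/(-8.9200)] = 4.51·0.82375 = 3.7151 mol/L.

3.72 mol/L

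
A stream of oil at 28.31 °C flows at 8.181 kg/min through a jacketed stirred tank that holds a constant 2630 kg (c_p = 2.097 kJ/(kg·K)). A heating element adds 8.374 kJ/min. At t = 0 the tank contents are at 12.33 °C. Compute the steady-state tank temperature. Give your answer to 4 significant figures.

Energy balance: M c_p dT/dt = ṁ c_p (T_in − T) + 8.374.
At steady state dT/dt = 0 ⇒ T_ss = T_in + Q̇/(ṁ c_p) = 28.31 + 8.374/(8.181·2.097) = 28.7981 °C.

28.80 °C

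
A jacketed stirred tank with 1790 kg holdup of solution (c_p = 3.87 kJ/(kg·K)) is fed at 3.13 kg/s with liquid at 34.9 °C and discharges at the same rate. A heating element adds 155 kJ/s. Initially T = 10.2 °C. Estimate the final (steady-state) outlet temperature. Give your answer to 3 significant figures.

47.7 °C

M c_p dT/dt = ṁ c_p (T_in − T) + Q̇.
At steady state dT/dt = 0 ⇒ T_ss = T_in + Q̇/(ṁ c_p) = 34.9 + 155/(3.13·3.87) = 47.696 °C.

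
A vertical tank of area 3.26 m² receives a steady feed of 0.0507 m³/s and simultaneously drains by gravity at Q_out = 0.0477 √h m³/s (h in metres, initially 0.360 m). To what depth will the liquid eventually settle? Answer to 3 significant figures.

1.13 m

Level balance: A dh/dt = 0.0507 − 0.0477 √h. Setting dh/dt = 0:
Q_in = 0.0477 √h_ss ⇒ √h_ss = 0.0507/0.0477 = 1.0629.
h_ss = 1.0629² = 1.1297 m. (Since h₀ = 0.360 m < h_ss, the level will rise toward this value.)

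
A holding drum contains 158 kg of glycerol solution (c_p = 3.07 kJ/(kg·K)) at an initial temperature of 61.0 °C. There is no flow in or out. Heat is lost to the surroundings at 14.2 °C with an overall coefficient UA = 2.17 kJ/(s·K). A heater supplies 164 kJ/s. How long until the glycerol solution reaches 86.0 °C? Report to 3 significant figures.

454 s

Lumped-capacitance energy balance: M c_p dT/dt = UA(T_amb − T) + Q̇.
τ = M c_p/UA = 223.53 s; T_ss = T_amb + Q̇/UA = 14.2 + 164/2.17 = 89.776 °C.
T(t) = T_ss + (T₀ − T_ss)e^(−t/τ); set T = 86.0:
t = −τ ln[(T − T_ss)/(T₀ − T_ss)] = −223.53 · ln(0.13122) = 453.96 s.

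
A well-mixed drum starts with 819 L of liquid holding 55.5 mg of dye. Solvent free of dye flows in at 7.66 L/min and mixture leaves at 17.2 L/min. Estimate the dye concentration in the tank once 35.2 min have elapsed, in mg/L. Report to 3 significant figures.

Total volume: dV/dt = Q_in − Q_out = -9.5400 L/min, so V(t) = 819 − 9.5400 t and V(35.2) = 483.19 L.
Solute balance: dm/dt = 0 − Q_out C = −Q_out m/V(t).
dm/m = −Q_out dt/(V₀ − 9.5400 t); integrating gives ln(m/m₀) = −(Q_out/(Q_in−Q_out)) ln(V/V₀).
m = m₀ (V₀/V)^(Q_out/(Q_in−Q_out)) = 55.5 × (819/483.19)^(-1.8029) = 21.435 mg.
C = m/V = 21.435/483.19 = 0.044361 mg/L.

0.0444 mg/L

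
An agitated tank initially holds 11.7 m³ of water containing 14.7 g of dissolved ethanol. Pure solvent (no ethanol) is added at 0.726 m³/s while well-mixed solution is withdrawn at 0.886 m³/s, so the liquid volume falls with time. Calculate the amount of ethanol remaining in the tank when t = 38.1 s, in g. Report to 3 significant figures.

0.249 g

Let m(t) be the amount of ethanol. Volume: V(t) = V₀ + (Q_in − Q_out) t = 11.7 − 0.16000 t; V(38.1) = 5.6040 m³.
Species balance (pure solvent in): dm/dt = −Q_out · m/V(t).
Separate: dm/m = −Q_out dt/V(t) ⇒ ln(m/m₀) = −(Q_out/(Q_in−Q_out)) ln(V/V₀).
m = m₀ (V₀/V)^(Q_out/(Q_in−Q_out)) = 14.7 × (11.7/5.6040)^(-5.5375) = 0.24949 g.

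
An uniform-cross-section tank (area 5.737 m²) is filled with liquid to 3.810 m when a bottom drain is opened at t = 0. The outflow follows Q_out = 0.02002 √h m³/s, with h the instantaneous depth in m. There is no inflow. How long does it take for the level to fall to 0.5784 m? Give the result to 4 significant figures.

A dh/dt = −Q_out = −0.02002 √h.
This is separable: 2 d(√h)/dt = −0.02002/A, so √h = √h₀ − (0.02002/(2A)) t.
t = 2A(√h₀ − √h)/0.02002 = 2·5.737·(√3.810 − √0.5784)/0.02002
  = 11.4740 × (1.95192 − 0.760526) / 0.02002 = 682.821 s.

682.8 s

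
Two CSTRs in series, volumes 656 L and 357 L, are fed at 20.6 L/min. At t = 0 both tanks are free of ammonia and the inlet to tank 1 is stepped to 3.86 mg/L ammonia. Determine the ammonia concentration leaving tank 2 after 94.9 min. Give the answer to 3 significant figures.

3.45 mg/L

Each tank obeys Vᵢ dCᵢ/dt = Q(Cᵢ₋₁ − Cᵢ), so τᵢ = Vᵢ/Q.
τ₁ = 656/20.6 = 31.845 min; τ₂ = 357/20.6 = 17.330 min.
Tank 1: C₁ = C_in(1 − e^(−t/τ₁)). Tank 2 (τ₁ ≠ τ₂): C₂ = C_in[1 − (τ₁ e^(−t/τ₁) − τ₂ e^(−t/τ₂))/(τ₁ − τ₂)].
At t = 94.9: e^(−t/τ₁) = 0.050788, e^(−t/τ₂) = 0.0041859.
C₂ = 3.86·[1 − (31.845·0.050788 − 17.330·0.0041859)/(14.515)] = 3.86·0.89357 = 3.4492 mg/L.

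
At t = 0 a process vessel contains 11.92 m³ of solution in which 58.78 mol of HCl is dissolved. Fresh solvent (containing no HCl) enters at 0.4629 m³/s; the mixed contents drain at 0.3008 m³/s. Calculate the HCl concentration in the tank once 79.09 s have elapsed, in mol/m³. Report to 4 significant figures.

0.6128 mol/m³

Total volume: dV/dt = Q_in − Q_out = 0.162100 m³/s, so V(t) = 11.92 + 0.162100 t and V(79.09) = 24.7405 m³.
Solute balance: dm/dt = 0 − Q_out C = −Q_out m/V(t).
Separate: dm/m = −Q_out dt/V(t) ⇒ ln(m/m₀) = −(Q_out/(Q_in−Q_out)) ln(V/V₀).
m = m₀ (V₀/V)^(Q_out/(Q_in−Q_out)) = 58.78 × (11.92/24.7405)^(1.85564) = 15.1616 mol.
C = m/V = 15.1616/24.7405 = 0.612826 mol/m³.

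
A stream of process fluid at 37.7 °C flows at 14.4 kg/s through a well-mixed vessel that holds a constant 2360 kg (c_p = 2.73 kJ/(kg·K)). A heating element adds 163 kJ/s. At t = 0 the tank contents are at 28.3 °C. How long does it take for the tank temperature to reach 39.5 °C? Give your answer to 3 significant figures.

287 s

First-law balance (no shaft work): M c_p dT/dt = ṁ c_p (T_in − T) + 163.
τ = M/ṁ = 163.89 s; T_ss = T_in + Q̇/(ṁ c_p) = 41.846 °C.
T(t) = T_ss + (T₀ − T_ss) e^(−t/τ). Set T = 39.5:
e^(−t/τ) = (39.5 − 41.846)/(28.3 − 41.846) = 0.17321
t = −163.89 · ln(0.17321) = 287.34 s.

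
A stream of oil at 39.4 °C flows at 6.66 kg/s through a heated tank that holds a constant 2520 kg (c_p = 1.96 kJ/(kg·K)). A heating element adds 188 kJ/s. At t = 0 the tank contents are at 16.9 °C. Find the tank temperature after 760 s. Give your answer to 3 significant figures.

First-law balance (no shaft work): M c_p dT/dt = ṁ c_p (T_in − T) + 188.
Rearrange: dT/dt = (T_ss − T)/τ with τ = M/ṁ = 378.38 s and T_ss = T_in + Q̇/(ṁ c_p) = 53.802 °C.
Solution: T(t) = T_ss + (T₀ − T_ss) e^(−t/τ).
T(760) = 53.802 + (-36.902)·e^(−760/378.38) = 53.802 + (-36.902)·0.13418 = 48.851 °C.

48.9 °C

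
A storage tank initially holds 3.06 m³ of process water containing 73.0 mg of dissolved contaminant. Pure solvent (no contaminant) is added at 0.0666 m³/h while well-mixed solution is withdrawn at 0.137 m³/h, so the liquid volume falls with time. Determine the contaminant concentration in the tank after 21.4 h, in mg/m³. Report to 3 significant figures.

12.6 mg/m³

Total volume: dV/dt = Q_in − Q_out = -0.070400 m³/h, so V(t) = 3.06 − 0.070400 t and V(21.4) = 1.5534 m³.
Species balance (pure solvent in): dm/dt = −Q_out · m/V(t).
Separate: dm/m = −Q_out dt/V(t) ⇒ ln(m/m₀) = −(Q_out/(Q_in−Q_out)) ln(V/V₀).
m = m₀ (V₀/V)^(Q_out/(Q_in−Q_out)) = 73.0 × (3.06/1.5534)^(-1.9460) = 19.515 mg.
C = m/V = 19.515/1.5534 = 12.562 mg/m³.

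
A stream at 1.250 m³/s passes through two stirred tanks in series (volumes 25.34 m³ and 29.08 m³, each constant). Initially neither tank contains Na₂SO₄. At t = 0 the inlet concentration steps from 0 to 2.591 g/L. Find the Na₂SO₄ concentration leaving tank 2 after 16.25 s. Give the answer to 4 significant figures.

Each tank obeys Vᵢ dCᵢ/dt = Q(Cᵢ₋₁ − Cᵢ), so τᵢ = Vᵢ/Q.
τ₁ = 25.34/1.250 = 20.2720 s; τ₂ = 29.08/1.250 = 23.2640 s.
Tank 1: C₁ = C_in(1 − e^(−t/τ₁)). Tank 2 (τ₁ ≠ τ₂): C₂ = C_in[1 − (τ₁ e^(−t/τ₁) − τ₂ e^(−t/τ₂))/(τ₁ − τ₂)].
At t = 16.25: e^(−t/τ₁) = 0.448611, e^(−t/τ₂) = 0.497329.
C₂ = 2.591·[1 − (20.2720·0.448611 − 23.2640·0.497329)/(-2.99200)] = 2.591·0.172592 = 0.447186 g/L.

0.4472 g/L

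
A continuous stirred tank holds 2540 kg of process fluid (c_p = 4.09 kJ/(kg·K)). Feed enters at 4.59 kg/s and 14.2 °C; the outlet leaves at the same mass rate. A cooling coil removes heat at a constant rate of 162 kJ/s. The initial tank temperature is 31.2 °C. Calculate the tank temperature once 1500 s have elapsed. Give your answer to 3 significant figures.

7.27 °C

Heat balance on the well-mixed liquid: M c_p dT/dt = ṁ c_p (T_in − T) − 162.
Rearrange: dT/dt = (T_ss − T)/τ with τ = M/ṁ = 553.38 s and T_ss = T_in − Q̇/(ṁ c_p) = 5.5706 °C.
Integrating: T(t) = T_ss + (T₀ − T_ss) e^(−t/τ).
T(1500) = 5.5706 + (25.629)·e^(−1500/553.38) = 5.5706 + (25.629)·0.066495 = 7.2749 °C.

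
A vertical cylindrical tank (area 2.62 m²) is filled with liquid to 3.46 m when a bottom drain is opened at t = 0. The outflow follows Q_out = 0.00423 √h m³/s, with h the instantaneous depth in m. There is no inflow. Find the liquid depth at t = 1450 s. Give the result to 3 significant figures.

0.476 m

With no inflow, A dh/dt = −0.00423 √h.
Separate and integrate: 2(√h − √h₀) = −(0.00423/A) t.
√h = √3.46 − 0.00423·1450/(2·2.62) = 1.8601 − 1.1705 = 0.68959.
h = 0.68959² = 0.47554 m.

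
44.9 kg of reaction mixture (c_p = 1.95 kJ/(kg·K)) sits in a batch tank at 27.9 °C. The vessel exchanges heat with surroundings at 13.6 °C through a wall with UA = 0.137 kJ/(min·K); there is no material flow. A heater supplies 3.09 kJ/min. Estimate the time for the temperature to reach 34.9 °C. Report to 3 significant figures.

Lumped-capacitance energy balance: M c_p dT/dt = UA(T_amb − T) + Q̇.
τ = M c_p/UA = 639.09 min; T_ss = T_amb + Q̇/UA = 13.6 + 3.09/0.137 = 36.155 °C.
T(t) = T_ss + (T₀ − T_ss)e^(−t/τ); set T = 34.9:
t = −τ ln[(T − T_ss)/(T₀ − T_ss)] = −639.09 · ln(0.15200) = 1203.9 min.

1200 min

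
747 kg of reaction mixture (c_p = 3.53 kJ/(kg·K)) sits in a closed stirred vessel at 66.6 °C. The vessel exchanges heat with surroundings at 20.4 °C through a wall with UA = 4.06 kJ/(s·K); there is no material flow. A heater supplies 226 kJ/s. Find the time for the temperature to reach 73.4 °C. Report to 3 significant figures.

Lumped-capacitance energy balance: M c_p dT/dt = UA(T_amb − T) + Q̇.
τ = M c_p/UA = 649.49 s; T_ss = T_amb + Q̇/UA = 20.4 + 226/4.06 = 76.065 °C.
T(t) = T_ss + (T₀ − T_ss)e^(−t/τ); set T = 73.4:
t = −τ ln[(T − T_ss)/(T₀ − T_ss)] = −649.49 · ln(0.28157) = 823.15 s.

823 s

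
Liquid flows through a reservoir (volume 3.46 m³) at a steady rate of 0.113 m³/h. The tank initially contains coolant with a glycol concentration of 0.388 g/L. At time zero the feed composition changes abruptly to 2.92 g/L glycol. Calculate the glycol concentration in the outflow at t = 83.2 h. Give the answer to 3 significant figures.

2.75 g/L

Transient balance on the dissolved component: V dC/dt = Q(C_in − C).
So dC/dt = (C_in − C)/τ with τ = V/Q = 3.46/0.113 = 30.619 h.
Solution: C(t) = C_in + (C₀ − C_in) e^(−t/τ).
C(83.2) = 2.92 + (0.388 − 2.92)·e^(−83.2/30.619) = 2.92 + (-2.5320)·0.066058 = 2.7527 g/L.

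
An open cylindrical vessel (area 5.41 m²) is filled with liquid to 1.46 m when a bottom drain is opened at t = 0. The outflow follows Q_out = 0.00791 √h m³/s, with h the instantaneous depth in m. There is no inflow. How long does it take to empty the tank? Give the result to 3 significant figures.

Unsteady balance on liquid volume: A dh/dt = −0.00791 √h.
This is separable: 2 d(√h)/dt = −0.00791/A, so √h = √h₀ − (0.00791/(2A)) t.
Tank is empty when √h = 0: t_empty = 2A√h₀/0.00791.
t_empty = 2·5.41·√1.46/0.00791 = 10.820·1.2083/0.00791 = 1652.8 s.

1650 s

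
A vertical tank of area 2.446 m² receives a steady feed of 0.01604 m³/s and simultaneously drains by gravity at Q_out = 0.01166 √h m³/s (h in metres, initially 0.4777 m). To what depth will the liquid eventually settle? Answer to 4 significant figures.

1.892 m

A dh/dt = Q_in − 0.01166 √h. Steady state requires inflow = outflow:
Q_in = 0.01166 √h_ss ⇒ √h_ss = 0.01604/0.01166 = 1.37564.
h_ss = 1.37564² = 1.89239 m. (Since h₀ = 0.4777 m < h_ss, the level will rise toward this value.)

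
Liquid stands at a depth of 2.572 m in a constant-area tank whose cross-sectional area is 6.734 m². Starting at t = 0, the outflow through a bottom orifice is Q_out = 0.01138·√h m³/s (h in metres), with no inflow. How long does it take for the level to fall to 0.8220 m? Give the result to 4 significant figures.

825.0 s

A dh/dt = −Q_out = −0.01138 √h.
This is separable: 2 d(√h)/dt = −0.01138/A, so √h = √h₀ − (0.01138/(2A)) t.
t = 2A(√h₀ − √h)/0.01138 = 2·6.734·(√2.572 − √0.8220)/0.01138
  = 13.4680 × (1.60375 − 0.906642) / 0.01138 = 825.008 s.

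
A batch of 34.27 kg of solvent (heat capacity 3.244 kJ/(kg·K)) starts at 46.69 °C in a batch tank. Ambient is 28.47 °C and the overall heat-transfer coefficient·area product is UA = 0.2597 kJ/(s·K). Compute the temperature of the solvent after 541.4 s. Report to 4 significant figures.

33.61 °C

M c_p dT/dt = −UA(T − T_amb).
dT/dt = (T_ss − T)/τ with T_ss = T_amb = 28.4700 °C, τ = M c_p/UA = 34.27·3.244/0.2597 = 428.078 s.
This is linear first-order; T(t) = T_ss + (T₀ − T_ss) e^(−t/τ).
T(541.4) = 28.4700 + (18.2200)·0.282318 = 33.6138 °C.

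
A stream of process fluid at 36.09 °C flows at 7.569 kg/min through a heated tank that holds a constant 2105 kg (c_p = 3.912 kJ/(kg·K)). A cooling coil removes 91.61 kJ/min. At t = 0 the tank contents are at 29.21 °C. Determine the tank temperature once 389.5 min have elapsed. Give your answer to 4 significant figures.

M c_p dT/dt = ṁ c_p (T_in − T) − Q̇.
Rearrange: dT/dt = (T_ss − T)/τ with τ = M/ṁ = 278.108 min and T_ss = T_in − Q̇/(ṁ c_p) = 32.9961 °C.
This is linear first-order; T(t) = T_ss + (T₀ − T_ss) e^(−t/τ).
T(389.5) = 32.9961 + (-3.78611)·e^(−389.5/278.108) = 32.9961 + (-3.78611)·0.246465 = 32.0630 °C.

32.06 °C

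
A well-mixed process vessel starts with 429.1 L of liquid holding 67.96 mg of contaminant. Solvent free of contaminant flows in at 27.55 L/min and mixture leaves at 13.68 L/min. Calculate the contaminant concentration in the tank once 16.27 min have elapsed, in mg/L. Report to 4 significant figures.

0.06842 mg/L

Total volume: dV/dt = Q_in − Q_out = 13.8700 L/min, so V(t) = 429.1 + 13.8700 t and V(16.27) = 654.765 L.
Solute balance: dm/dt = 0 − Q_out C = −Q_out m/V(t).
Separate: dm/m = −Q_out dt/V(t) ⇒ ln(m/m₀) = −(Q_out/(Q_in−Q_out)) ln(V/V₀).
m = m₀ (V₀/V)^(Q_out/(Q_in−Q_out)) = 67.96 × (429.1/654.765)^(0.986301) = 44.7961 mg.
C = m/V = 44.7961/654.765 = 0.0684156 mg/L.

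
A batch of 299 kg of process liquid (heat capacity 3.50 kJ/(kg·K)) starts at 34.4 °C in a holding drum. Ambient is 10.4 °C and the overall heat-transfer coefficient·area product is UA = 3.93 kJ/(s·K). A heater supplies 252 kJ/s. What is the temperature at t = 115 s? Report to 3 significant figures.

48.5 °C

M c_p dT/dt = −UA(T − T_amb) + Q̇.
dT/dt = (T_ss − T)/τ with T_ss = T_amb + Q̇/UA = 10.4 + 252/3.93 = 74.522 °C, τ = M c_p/UA = 299·3.50/3.93 = 266.28 s.
Solution: T(t) = T_ss + (T₀ − T_ss) e^(−t/τ).
T(115) = 74.522 + (-40.122)·0.64929 = 48.471 °C.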